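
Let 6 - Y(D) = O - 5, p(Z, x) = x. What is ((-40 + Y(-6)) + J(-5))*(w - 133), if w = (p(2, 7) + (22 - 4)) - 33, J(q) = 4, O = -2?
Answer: 3243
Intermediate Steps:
Y(D) = 13 (Y(D) = 6 - (-2 - 5) = 6 - 1*(-7) = 6 + 7 = 13)
w = -8 (w = (7 + (22 - 4)) - 33 = (7 + 18) - 33 = 25 - 33 = -8)
((-40 + Y(-6)) + J(-5))*(w - 133) = ((-40 + 13) + 4)*(-8 - 133) = (-27 + 4)*(-141) = -23*(-141) = 3243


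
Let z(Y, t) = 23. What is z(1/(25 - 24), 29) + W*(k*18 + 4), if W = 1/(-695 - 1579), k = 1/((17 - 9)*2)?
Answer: 418375/18192 ≈ 22.998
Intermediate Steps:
k = 1/16 (k = (½)/8 = (⅛)*(½) = 1/16 ≈ 0.062500)
W = -1/2274 (W = 1/(-2274) = -1/2274 ≈ -0.00043975)
z(1/(25 - 24), 29) + W*(k*18 + 4) = 23 - ((1/16)*18 + 4)/2274 = 23 - (9/8 + 4)/2274 = 23 - 1/2274*41/8 = 23 - 41/18192 = 418375/18192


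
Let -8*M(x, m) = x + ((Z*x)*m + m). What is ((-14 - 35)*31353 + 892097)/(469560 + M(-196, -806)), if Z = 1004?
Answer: 2576800/77425211 ≈ 0.033281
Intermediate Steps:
M(x, m) = -m/8 - x/8 - 251*m*x/2 (M(x, m) = -(x + ((1004*x)*m + m))/8 = -(x + (1004*m*x + m))/8 = -(x + (m + 1004*m*x))/8 = -(m + x + 1004*m*x)/8 = -m/8 - x/8 - 251*m*x/2)
((-14 - 35)*31353 + 892097)/(469560 + M(-196, -806)) = ((-14 - 35)*31353 + 892097)/(469560 + (-⅛*(-806) - ⅛*(-196) - 251/2*(-806)*(-196))) = (-49*31353 + 892097)/(469560 + (403/4 + 49/2 - 19825988)) = (-1536297 + 892097)/(469560 - 79303451/4) = -644200/(-77425211/4) = -644200*(-4/77425211) = 2576800/77425211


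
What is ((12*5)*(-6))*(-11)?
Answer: 3960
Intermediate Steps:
((12*5)*(-6))*(-11) = (60*(-6))*(-11) = -360*(-11) = 3960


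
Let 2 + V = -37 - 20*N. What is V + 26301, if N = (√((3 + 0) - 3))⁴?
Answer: 26262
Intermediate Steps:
N = 0 (N = (√(3 - 3))⁴ = (√0)⁴ = 0⁴ = 0)
V = -39 (V = -2 + (-37 - 20*0) = -2 + (-37 + 0) = -2 - 37 = -39)
V + 26301 = -39 + 26301 = 26262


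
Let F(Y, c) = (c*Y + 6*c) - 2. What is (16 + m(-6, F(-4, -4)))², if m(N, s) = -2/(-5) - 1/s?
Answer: 1089/4 ≈ 272.25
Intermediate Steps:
F(Y, c) = -2 + 6*c + Y*c (F(Y, c) = (Y*c + 6*c) - 2 = (6*c + Y*c) - 2 = -2 + 6*c + Y*c)
m(N, s) = ⅖ - 1/s (m(N, s) = -2*(-⅕) - 1/s = ⅖ - 1/s)
(16 + m(-6, F(-4, -4)))² = (16 + (⅖ - 1/(-2 + 6*(-4) - 4*(-4))))² = (16 + (⅖ - 1/(-2 - 24 + 16)))² = (16 + (⅖ - 1/(-10)))² = (16 + (⅖ - 1*(-⅒)))² = (16 + (⅖ + ⅒))² = (16 + ½)² = (33/2)² = 1089/4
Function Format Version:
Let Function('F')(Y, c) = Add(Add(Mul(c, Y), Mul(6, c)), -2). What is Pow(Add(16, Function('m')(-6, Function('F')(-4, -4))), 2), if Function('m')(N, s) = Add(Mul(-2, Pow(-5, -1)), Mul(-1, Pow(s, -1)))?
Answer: Rational(1089, 4) ≈ 272.25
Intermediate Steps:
Function('F')(Y, c) = Add(-2, Mul(6, c), Mul(Y, c)) (Function('F')(Y, c) = Add(Add(Mul(Y, c), Mul(6, c)), -2) = Add(Add(Mul(6, c), Mul(Y, c)), -2) = Add(-2, Mul(6, c), Mul(Y, c)))
Function('m')(N, s) = Add(Rational(2, 5), Mul(-1, Pow(s, -1))) (Function('m')(N, s) = Add(Mul(-2, Rational(-1, 5)), Mul(-1, Pow(s, -1))) = Add(Rational(2, 5), Mul(-1, Pow(s, -1))))
Pow(Add(16, Function('m')(-6, Function('F')(-4, -4))), 2) = Pow(Add(16, Add(Rational(2, 5), Mul(-1, Pow(Add(-2, Mul(6, -4), Mul(-4, -4)), -1)))), 2) = Pow(Add(16, Add(Rational(2, 5), Mul(-1, Pow(Add(-2, -24, 16), -1)))), 2) = Pow(Add(16, Add(Rational(2, 5), Mul(-1, Pow(-10, -1)))), 2) = Pow(Add(16, Add(Rational(2, 5), Mul(-1, Rational(-1, 10)))), 2) = Pow(Add(16, Add(Rational(2, 5), Rational(1, 10))), 2) = Pow(Add(16, Rational(1, 2)), 2) = Pow(Rational(33, 2), 2) = Rational(1089, 4)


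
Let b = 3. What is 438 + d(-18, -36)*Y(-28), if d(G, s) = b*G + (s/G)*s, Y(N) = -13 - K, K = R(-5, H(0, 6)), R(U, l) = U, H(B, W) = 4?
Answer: 1446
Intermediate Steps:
K = -5
Y(N) = -8 (Y(N) = -13 - 1*(-5) = -13 + 5 = -8)
d(G, s) = 3*G + s²/G (d(G, s) = 3*G + (s/G)*s = 3*G + s²/G)
438 + d(-18, -36)*Y(-28) = 438 + (3*(-18) + (-36)²/(-18))*(-8) = 438 + (-54 - 1/18*1296)*(-8) = 438 + (-54 - 72)*(-8) = 438 - 126*(-8) = 438 + 1008 = 1446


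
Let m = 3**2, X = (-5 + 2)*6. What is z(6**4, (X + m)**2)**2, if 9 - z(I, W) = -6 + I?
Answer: 1640961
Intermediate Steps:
X = -18 (X = -3*6 = -18)
m = 9
z(I, W) = 15 - I (z(I, W) = 9 - (-6 + I) = 9 + (6 - I) = 15 - I)
z(6**4, (X + m)**2)**2 = (15 - 1*6**4)**2 = (15 - 1*1296)**2 = (15 - 1296)**2 = (-1281)**2 = 1640961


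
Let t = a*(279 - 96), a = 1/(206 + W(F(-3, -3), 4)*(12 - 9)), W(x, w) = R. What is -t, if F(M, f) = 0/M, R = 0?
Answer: -183/206 ≈ -0.88835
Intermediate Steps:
F(M, f) = 0
W(x, w) = 0
a = 1/206 (a = 1/(206 + 0*(12 - 9)) = 1/(206 + 0*3) = 1/(206 + 0) = 1/206 ≈ 0.0048544)
t = 183/206 (t = (279 - 96)/206 = (1/206)*183 = 183/206 ≈ 0.88835)
-t = -1*183/206 = -183/206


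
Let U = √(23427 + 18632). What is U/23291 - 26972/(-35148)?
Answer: 6743/8787 + √42059/23291 ≈ 0.77619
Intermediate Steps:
U = √42059 ≈ 205.08
U/23291 - 26972/(-35148) = √42059/23291 - 26972/(-35148) = √42059*(1/23291) - 26972*(-1/35148) = √42059/23291 + 6743/8787 = 6743/8787 + √42059/23291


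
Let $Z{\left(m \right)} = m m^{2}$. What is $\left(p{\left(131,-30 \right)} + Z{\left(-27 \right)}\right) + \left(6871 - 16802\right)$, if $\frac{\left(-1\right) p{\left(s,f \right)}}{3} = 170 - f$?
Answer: $-30214$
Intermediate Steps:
$p{\left(s,f \right)} = -510 + 3 f$ ($p{\left(s,f \right)} = - 3 \left(170 - f\right) = -510 + 3 f$)
$Z{\left(m \right)} = m^{3}$
$\left(p{\left(131,-30 \right)} + Z{\left(-27 \right)}\right) + \left(6871 - 16802\right) = \left(\left(-510 + 3 \left(-30\right)\right) + \left(-27\right)^{3}\right) + \left(6871 - 16802\right) = \left(\left(-510 - 90\right) - 19683\right) + \left(6871 - 16802\right) = \left(-600 - 19683\right) - 9931 = -20283 - 9931 = -30214$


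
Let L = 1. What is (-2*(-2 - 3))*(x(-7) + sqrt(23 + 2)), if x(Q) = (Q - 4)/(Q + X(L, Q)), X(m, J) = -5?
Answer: 355/6 ≈ 59.167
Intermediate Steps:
x(Q) = (-4 + Q)/(-5 + Q) (x(Q) = (Q - 4)/(Q - 5) = (-4 + Q)/(-5 + Q))
(-2*(-2 - 3))*(x(-7) + sqrt(23 + 2)) = (-2*(-2 - 3))*((-4 - 7)/(-5 - 7) + sqrt(23 + 2)) = (-2*(-5))*(-11/(-12) + sqrt(25)) = 10*(-1/12*(-11) + 5) = 10*(11/12 + 5) = 10*(71/12) = 355/6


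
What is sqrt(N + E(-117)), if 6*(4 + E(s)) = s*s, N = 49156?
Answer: sqrt(205734)/2 ≈ 226.79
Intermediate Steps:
E(s) = -4 + s**2/6 (E(s) = -4 + (s*s)/6 = -4 + s**2/6)
sqrt(N + E(-117)) = sqrt(49156 + (-4 + (1/6)*(-117)**2)) = sqrt(49156 + (-4 + (1/6)*13689)) = sqrt(49156 + (-4 + 4563/2)) = sqrt(49156 + 4555/2) = sqrt(102867/2) = sqrt(205734)/2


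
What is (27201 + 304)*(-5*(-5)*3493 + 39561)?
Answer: 3489999430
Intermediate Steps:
(27201 + 304)*(-5*(-5)*3493 + 39561) = 27505*(25*3493 + 39561) = 27505*(87325 + 39561) = 27505*126886 = 3489999430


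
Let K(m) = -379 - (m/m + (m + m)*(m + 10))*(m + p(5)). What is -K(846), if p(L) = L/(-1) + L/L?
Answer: 1219513605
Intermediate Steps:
p(L) = 1 - L (p(L) = L*(-1) + 1 = -L + 1 = 1 - L)
K(m) = -379 - (1 + 2*m*(10 + m))*(-4 + m) (K(m) = -379 - (m/m + (m + m)*(m + 10))*(m + (1 - 1*5)) = -379 - (1 + (2*m)*(10 + m))*(m + (1 - 5)) = -379 - (1 + 2*m*(10 + m))*(m - 4) = -379 - (1 + 2*m*(10 + m))*(-4 + m))
-K(846) = -(-375 - 12*846**2 - 2*846**3 + 79*846) = -(-375 - 12*715716 - 2*605495736 + 66834) = -(-375 - 8588592 - 1210991472 + 66834) = -1*(-1219513605) = 1219513605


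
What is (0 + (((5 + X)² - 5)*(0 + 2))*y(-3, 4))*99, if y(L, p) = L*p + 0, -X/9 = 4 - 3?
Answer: -26136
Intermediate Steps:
X = -9 (X = -9*(4 - 3) = -9*1 = -9)
y(L, p) = L*p
(0 + (((5 + X)² - 5)*(0 + 2))*y(-3, 4))*99 = (0 + (((5 - 9)² - 5)*(0 + 2))*(-3*4))*99 = (0 + (((-4)² - 5)*2)*(-12))*99 = (0 + ((16 - 5)*2)*(-12))*99 = (0 + (11*2)*(-12))*99 = (0 + 22*(-12))*99 = (0 - 264)*99 = -264*99 = -26136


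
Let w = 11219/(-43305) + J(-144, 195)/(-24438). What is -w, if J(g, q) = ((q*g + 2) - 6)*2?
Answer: -359697553/176381265 ≈ -2.0393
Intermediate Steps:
J(g, q) = -8 + 2*g*q (J(g, q) = ((g*q + 2) - 6)*2 = ((2 + g*q) - 6)*2 = (-4 + g*q)*2 = -8 + 2*g*q)
w = 359697553/176381265 (w = 11219/(-43305) + (-8 + 2*(-144)*195)/(-24438) = 11219*(-1/43305) + (-8 - 56160)*(-1/24438) = -11219/43305 - 56168*(-1/24438) = -11219/43305 + 28084/12219 = 359697553/176381265 ≈ 2.0393)
-w = -1*359697553/176381265 = -359697553/176381265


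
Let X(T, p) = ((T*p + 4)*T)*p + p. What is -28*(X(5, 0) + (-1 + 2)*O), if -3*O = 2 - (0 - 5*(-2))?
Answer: -224/3 ≈ -74.667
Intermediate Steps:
O = 8/3 (O = -(2 - (0 - 5*(-2)))/3 = -(2 - (0 + 10))/3 = -(2 - 1*10)/3 = -(2 - 10)/3 = -⅓*(-8) = 8/3 ≈ 2.6667)
X(T, p) = p + T*p*(4 + T*p) (X(T, p) = ((4 + T*p)*T)*p + p = (T*(4 + T*p))*p + p = T*p*(4 + T*p) + p = p + T*p*(4 + T*p))
-28*(X(5, 0) + (-1 + 2)*O) = -28*(0*(1 + 4*5 + 0*5²) + (-1 + 2)*(8/3)) = -28*(0*(1 + 20 + 0*25) + 1*(8/3)) = -28*(0*(1 + 20 + 0) + 8/3) = -28*(0*21 + 8/3) = -28*(0 + 8/3) = -28*8/3 = -224/3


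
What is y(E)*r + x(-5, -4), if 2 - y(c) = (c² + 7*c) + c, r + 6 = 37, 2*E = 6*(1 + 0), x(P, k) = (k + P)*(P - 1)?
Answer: -907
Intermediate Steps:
x(P, k) = (-1 + P)*(P + k) (x(P, k) = (P + k)*(-1 + P) = (-1 + P)*(P + k))
E = 3 (E = (6*(1 + 0))/2 = (6*1)/2 = (½)*6 = 3)
r = 31 (r = -6 + 37 = 31)
y(c) = 2 - c² - 8*c (y(c) = 2 - ((c² + 7*c) + c) = 2 - (c² + 8*c) = 2 + (-c² - 8*c) = 2 - c² - 8*c)
y(E)*r + x(-5, -4) = (2 - 1*3² - 8*3)*31 + ((-5)² - 1*(-5) - 1*(-4) - 5*(-4)) = (2 - 1*9 - 24)*31 + (25 + 5 + 4 + 20) = (2 - 9 - 24)*31 + 54 = -31*31 + 54 = -961 + 54 = -907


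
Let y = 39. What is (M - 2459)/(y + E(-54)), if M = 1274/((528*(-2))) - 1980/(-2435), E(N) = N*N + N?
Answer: -632398555/745951536 ≈ -0.84777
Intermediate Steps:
E(N) = N + N² (E(N) = N² + N = N + N²)
M = -101131/257136 (M = 1274/(-1056) - 1980*(-1/2435) = 1274*(-1/1056) + 396/487 = -637/528 + 396/487 = -101131/257136 ≈ -0.39330)
(M - 2459)/(y + E(-54)) = (-101131/257136 - 2459)/(39 - 54*(1 - 54)) = -632398555/(257136*(39 - 54*(-53))) = -632398555/(257136*(39 + 2862)) = -632398555/257136/2901 = -632398555/257136*1/2901 = -632398555/745951536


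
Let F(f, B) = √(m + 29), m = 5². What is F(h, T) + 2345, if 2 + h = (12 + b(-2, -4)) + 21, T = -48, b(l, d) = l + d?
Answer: 2345 + 3*√6 ≈ 2352.3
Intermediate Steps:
b(l, d) = d + l
h = 25 (h = -2 + ((12 + (-4 - 2)) + 21) = -2 + ((12 - 6) + 21) = -2 + (6 + 21) = -2 + 27 = 25)
m = 25
F(f, B) = 3*√6 (F(f, B) = √(25 + 29) = √54 = 3*√6)
F(h, T) + 2345 = 3*√6 + 2345 = 2345 + 3*√6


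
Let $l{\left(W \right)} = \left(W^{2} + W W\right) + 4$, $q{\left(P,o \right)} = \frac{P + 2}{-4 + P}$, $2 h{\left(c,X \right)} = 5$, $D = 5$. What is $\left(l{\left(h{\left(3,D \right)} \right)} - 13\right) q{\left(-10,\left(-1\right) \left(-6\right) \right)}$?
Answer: $2$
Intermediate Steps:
$h{\left(c,X \right)} = \frac{5}{2}$ ($h{\left(c,X \right)} = \frac{1}{2} \cdot 5 = \frac{5}{2}$)
$q{\left(P,o \right)} = \frac{2 + P}{-4 + P}$
$l{\left(W \right)} = 4 + 2 W^{2}$ ($l{\left(W \right)} = \left(W^{2} + W^{2}\right) + 4 = 2 W^{2} + 4 = 4 + 2 W^{2}$)
$\left(l{\left(h{\left(3,D \right)} \right)} - 13\right) q{\left(-10,\left(-1\right) \left(-6\right) \right)} = \left(\left(4 + 2 \left(\frac{5}{2}\right)^{2}\right) - 13\right) \frac{2 - 10}{-4 - 10} = \left(\left(4 + 2 \cdot \frac{25}{4}\right) - 13\right) \frac{1}{-14} \left(-8\right) = \left(\left(4 + \frac{25}{2}\right) - 13\right) \left(\left(- \frac{1}{14}\right) \left(-8\right)\right) = \left(\frac{33}{2} - 13\right) \frac{4}{7} = \frac{7}{2} \cdot \frac{4}{7} = 2$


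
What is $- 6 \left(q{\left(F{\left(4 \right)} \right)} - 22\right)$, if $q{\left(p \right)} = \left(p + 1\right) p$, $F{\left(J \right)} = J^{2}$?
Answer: $-1500$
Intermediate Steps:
$q{\left(p \right)} = p \left(1 + p\right)$ ($q{\left(p \right)} = \left(1 + p\right) p = p \left(1 + p\right)$)
$- 6 \left(q{\left(F{\left(4 \right)} \right)} - 22\right) = - 6 \left(4^{2} \left(1 + 4^{2}\right) - 22\right) = - 6 \left(16 \left(1 + 16\right) - 22\right) = - 6 \left(16 \cdot 17 - 22\right) = - 6 \left(272 - 22\right) = \left(-6\right) 250 = -1500$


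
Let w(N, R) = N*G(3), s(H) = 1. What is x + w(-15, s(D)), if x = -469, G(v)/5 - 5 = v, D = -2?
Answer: -1069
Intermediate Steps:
G(v) = 25 + 5*v
w(N, R) = 40*N (w(N, R) = N*(25 + 5*3) = N*(25 + 15) = N*40 = 40*N)
x + w(-15, s(D)) = -469 + 40*(-15) = -469 - 600 = -1069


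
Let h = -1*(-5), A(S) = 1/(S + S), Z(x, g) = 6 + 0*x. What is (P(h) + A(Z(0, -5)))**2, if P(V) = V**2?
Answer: 90601/144 ≈ 629.17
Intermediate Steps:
Z(x, g) = 6 (Z(x, g) = 6 + 0 = 6)
A(S) = 1/(2*S)
h = 5
(P(h) + A(Z(0, -5)))**2 = (5**2 + (1/2)/6)**2 = (25 + (1/2)*(1/6))**2 = (25 + 1/12)**2 = (301/12)**2 = 90601/144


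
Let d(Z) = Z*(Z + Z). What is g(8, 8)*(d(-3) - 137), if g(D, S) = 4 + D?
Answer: -1428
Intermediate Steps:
d(Z) = 2*Z**2 (d(Z) = Z*(2*Z) = 2*Z**2)
g(8, 8)*(d(-3) - 137) = (4 + 8)*(2*(-3)**2 - 137) = 12*(2*9 - 137) = 12*(18 - 137) = 12*(-119) = -1428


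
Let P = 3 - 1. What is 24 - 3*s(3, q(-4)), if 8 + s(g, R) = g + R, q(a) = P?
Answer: 33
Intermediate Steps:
P = 2
q(a) = 2
s(g, R) = -8 + R + g (s(g, R) = -8 + (g + R) = -8 + (R + g) = -8 + R + g)
24 - 3*s(3, q(-4)) = 24 - 3*(-8 + 2 + 3) = 24 - 3*(-3) = 24 + 9 = 33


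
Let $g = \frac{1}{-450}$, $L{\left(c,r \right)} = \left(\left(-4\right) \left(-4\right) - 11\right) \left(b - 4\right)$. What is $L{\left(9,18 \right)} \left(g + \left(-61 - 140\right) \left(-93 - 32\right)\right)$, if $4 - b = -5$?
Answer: $\frac{11306249}{18} \approx 6.2813 \cdot 10^{5}$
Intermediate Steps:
$b = 9$ ($b = 4 - -5 = 4 + 5 = 9$)
$L{\left(c,r \right)} = 25$ ($L{\left(c,r \right)} = \left(\left(-4\right) \left(-4\right) - 11\right) \left(9 - 4\right) = \left(16 - 11\right) 5 = 5 \cdot 5 = 25$)
$g = - \frac{1}{450} \approx -0.0022222$
$L{\left(9,18 \right)} \left(g + \left(-61 - 140\right) \left(-93 - 32\right)\right) = 25 \left(- \frac{1}{450} + \left(-61 - 140\right) \left(-93 - 32\right)\right) = 25 \left(- \frac{1}{450} - -25125\right) = 25 \left(- \frac{1}{450} + 25125\right) = 25 \cdot \frac{11306249}{450} = \frac{11306249}{18}$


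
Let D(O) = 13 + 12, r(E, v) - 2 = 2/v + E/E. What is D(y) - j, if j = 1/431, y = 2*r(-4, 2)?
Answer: 10774/431 ≈ 24.998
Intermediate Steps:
r(E, v) = 3 + 2/v (r(E, v) = 2 + (2/v + E/E) = 2 + (2/v + 1) = 2 + (1 + 2/v) = 3 + 2/v)
y = 8 (y = 2*(3 + 2/2) = 2*(3 + 2*(½)) = 2*(3 + 1) = 2*4 = 8)
j = 1/431 ≈ 0.0023202
D(O) = 25
D(y) - j = 25 - 1/431 = 10774/431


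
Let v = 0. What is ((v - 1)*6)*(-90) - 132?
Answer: 408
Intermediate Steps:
((v - 1)*6)*(-90) - 132 = ((0 - 1)*6)*(-90) - 132 = -1*6*(-90) - 132 = -6*(-90) - 132 = 540 - 132 = 408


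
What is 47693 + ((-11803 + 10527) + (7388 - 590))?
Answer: 53215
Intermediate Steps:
47693 + ((-11803 + 10527) + (7388 - 590)) = 47693 + (-1276 + 6798) = 47693 + 5522 = 53215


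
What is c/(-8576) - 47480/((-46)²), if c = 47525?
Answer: -126937845/4536704 ≈ -27.980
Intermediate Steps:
c/(-8576) - 47480/((-46)²) = 47525/(-8576) - 47480/((-46)²) = 47525*(-1/8576) - 47480/2116 = -47525/8576 - 47480*1/2116 = -47525/8576 - 11870/529 = -126937845/4536704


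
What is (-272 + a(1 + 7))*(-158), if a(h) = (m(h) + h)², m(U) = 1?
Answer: 30178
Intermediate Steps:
a(h) = (1 + h)²
(-272 + a(1 + 7))*(-158) = (-272 + (1 + (1 + 7))²)*(-158) = (-272 + (1 + 8)²)*(-158) = (-272 + 9²)*(-158) = (-272 + 81)*(-158) = -191*(-158) = 30178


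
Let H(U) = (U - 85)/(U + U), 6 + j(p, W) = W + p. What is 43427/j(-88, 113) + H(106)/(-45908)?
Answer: 422653103393/184917424 ≈ 2285.6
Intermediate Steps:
j(p, W) = -6 + W + p (j(p, W) = -6 + (W + p) = -6 + W + p)
H(U) = (-85 + U)/(2*U) (H(U) = (-85 + U)/((2*U)) = (-85 + U)*(1/(2*U)) = (-85 + U)/(2*U))
43427/j(-88, 113) + H(106)/(-45908) = 43427/(-6 + 113 - 88) + ((½)*(-85 + 106)/106)/(-45908) = 43427/19 + ((½)*(1/106)*21)*(-1/45908) = 43427*(1/19) + (21/212)*(-1/45908) = 43427/19 - 21/9732496 = 422653103393/184917424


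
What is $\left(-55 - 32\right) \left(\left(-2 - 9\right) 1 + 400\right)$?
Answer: $-33843$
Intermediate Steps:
$\left(-55 - 32\right) \left(\left(-2 - 9\right) 1 + 400\right) = - 87 \left(\left(-11\right) 1 + 400\right) = - 87 \left(-11 + 400\right) = \left(-87\right) 389 = -33843$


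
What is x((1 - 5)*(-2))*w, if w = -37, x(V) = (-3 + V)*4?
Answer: -740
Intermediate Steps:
x(V) = -12 + 4*V
x((1 - 5)*(-2))*w = (-12 + 4*((1 - 5)*(-2)))*(-37) = (-12 + 4*(-4*(-2)))*(-37) = (-12 + 4*8)*(-37) = (-12 + 32)*(-37) = 20*(-37) = -740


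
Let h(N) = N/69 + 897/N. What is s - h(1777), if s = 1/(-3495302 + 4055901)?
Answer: -1804916750965/68736725187 ≈ -26.258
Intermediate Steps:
h(N) = 897/N + N/69 (h(N) = N*(1/69) + 897/N = N/69 + 897/N = 897/N + N/69)
s = 1/560599 ≈ 1.7838e-6
s - h(1777) = 1/560599 - (897/1777 + (1/69)*1777) = 1/560599 - (897*(1/1777) + 1777/69) = 1/560599 - (897/1777 + 1777/69) = 1/560599 - 1*3219622/122613 = 1/560599 - 3219622/122613 = -1804916750965/68736725187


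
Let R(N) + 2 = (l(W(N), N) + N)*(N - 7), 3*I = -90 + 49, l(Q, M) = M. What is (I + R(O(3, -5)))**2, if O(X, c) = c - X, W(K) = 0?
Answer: 452929/9 ≈ 50325.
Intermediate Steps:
I = -41/3 (I = (-90 + 49)/3 = (1/3)*(-41) = -41/3 ≈ -13.667)
R(N) = -2 + 2*N*(-7 + N) (R(N) = -2 + (N + N)*(N - 7) = -2 + (2*N)*(-7 + N) = -2 + 2*N*(-7 + N))
(I + R(O(3, -5)))**2 = (-41/3 + (-2 - 14*(-5 - 1*3) + 2*(-5 - 1*3)**2))**2 = (-41/3 + (-2 - 14*(-5 - 3) + 2*(-5 - 3)**2))**2 = (-41/3 + (-2 - 14*(-8) + 2*(-8)**2))**2 = (-41/3 + (-2 + 112 + 2*64))**2 = (-41/3 + (-2 + 112 + 128))**2 = (-41/3 + 238)**2 = (673/3)**2 = 452929/9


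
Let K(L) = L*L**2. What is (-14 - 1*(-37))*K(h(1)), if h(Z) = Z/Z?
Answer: 23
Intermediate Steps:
h(Z) = 1
K(L) = L**3
(-14 - 1*(-37))*K(h(1)) = (-14 - 1*(-37))*1**3 = (-14 + 37)*1 = 23*1 = 23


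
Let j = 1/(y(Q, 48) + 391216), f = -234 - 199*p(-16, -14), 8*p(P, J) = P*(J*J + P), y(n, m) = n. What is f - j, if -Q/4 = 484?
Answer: 27796927679/389280 ≈ 71406.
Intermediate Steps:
Q = -1936 (Q = -4*484 = -1936)
p(P, J) = P*(P + J**2)/8 (p(P, J) = (P*(J*J + P))/8 = (P*(J**2 + P))/8 = (P*(P + J**2))/8 = P*(P + J**2)/8)
f = 71406 (f = -234 - 199*(-16)*(-16 + (-14)**2)/8 = -234 - 199*(-16)*(-16 + 196)/8 = -234 - 199*(-16)*180/8 = -234 - 199*(-360) = -234 + 71640 = 71406)
j = 1/389280 (j = 1/(-1936 + 391216) = 1/389280 ≈ 2.5688e-6)
f - j = 71406 - 1*1/389280 = 71406 - 1/389280 = 27796927679/389280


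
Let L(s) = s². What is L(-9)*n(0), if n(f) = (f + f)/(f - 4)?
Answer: 0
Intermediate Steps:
n(f) = 2*f/(-4 + f) (n(f) = (2*f)/(-4 + f) = 2*f/(-4 + f))
L(-9)*n(0) = (-9)²*(2*0/(-4 + 0)) = 81*(2*0/(-4)) = 81*(2*0*(-¼)) = 81*0 = 0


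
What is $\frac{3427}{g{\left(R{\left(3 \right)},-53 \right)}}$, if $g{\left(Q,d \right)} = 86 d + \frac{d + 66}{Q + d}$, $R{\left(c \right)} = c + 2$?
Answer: $- \frac{164496}{218797} \approx -0.75182$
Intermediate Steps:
$R{\left(c \right)} = 2 + c$
$g{\left(Q,d \right)} = 86 d + \frac{66 + d}{Q + d}$
$\frac{3427}{g{\left(R{\left(3 \right)},-53 \right)}} = \frac{3427}{\frac{1}{\left(2 + 3\right) - 53} \left(66 - 53 + 86 \left(-53\right)^{2} + 86 \left(2 + 3\right) \left(-53\right)\right)} = \frac{3427}{\frac{1}{5 - 53} \left(66 - 53 + 86 \cdot 2809 + 86 \cdot 5 \left(-53\right)\right)} = \frac{3427}{\frac{1}{-48} \left(66 - 53 + 241574 - 22790\right)} = \frac{3427}{\left(- \frac{1}{48}\right) 218797} = \frac{3427}{- \frac{218797}{48}} = 3427 \left(- \frac{48}{218797}\right) = - \frac{164496}{218797}$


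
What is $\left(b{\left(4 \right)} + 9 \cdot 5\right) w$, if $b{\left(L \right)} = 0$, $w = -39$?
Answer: $-1755$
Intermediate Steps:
$\left(b{\left(4 \right)} + 9 \cdot 5\right) w = \left(0 + 9 \cdot 5\right) \left(-39\right) = \left(0 + 45\right) \left(-39\right) = 45 \left(-39\right) = -1755$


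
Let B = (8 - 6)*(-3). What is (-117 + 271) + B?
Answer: 148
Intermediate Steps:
B = -6 (B = 2*(-3) = -6)
(-117 + 271) + B = (-117 + 271) - 6 = 154 - 6 = 148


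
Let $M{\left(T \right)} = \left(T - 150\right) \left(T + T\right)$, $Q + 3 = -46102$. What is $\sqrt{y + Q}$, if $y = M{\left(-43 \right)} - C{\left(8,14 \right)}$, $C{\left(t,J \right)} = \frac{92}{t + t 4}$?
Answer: $\frac{i \sqrt{2950930}}{10} \approx 171.78 i$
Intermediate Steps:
$Q = -46105$ ($Q = -3 - 46102 = -46105$)
$M{\left(T \right)} = 2 T \left(-150 + T\right)$ ($M{\left(T \right)} = \left(-150 + T\right) 2 T = 2 T \left(-150 + T\right)$)
$C{\left(t,J \right)} = \frac{92}{5 t}$ ($C{\left(t,J \right)} = \frac{92}{t + 4 t} = \frac{92}{5 t}$)
$y = \frac{165957}{10}$ ($y = 2 \left(-43\right) \left(-150 - 43\right) - \frac{92}{5 \cdot 8} = 2 \left(-43\right) \left(-193\right) - \frac{92}{5} \cdot \frac{1}{8} = 16598 - \frac{23}{10} = \frac{165957}{10} \approx 16596.0$)
$\sqrt{y + Q} = \sqrt{\frac{165957}{10} - 46105} = \sqrt{- \frac{295093}{10}} = \frac{i \sqrt{2950930}}{10}$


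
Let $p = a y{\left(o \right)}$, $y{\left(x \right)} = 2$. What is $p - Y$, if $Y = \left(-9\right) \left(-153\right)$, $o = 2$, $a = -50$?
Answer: $-1477$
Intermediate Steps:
$Y = 1377$
$p = -100$ ($p = \left(-50\right) 2 = -100$)
$p - Y = -100 - 1377 = -1477$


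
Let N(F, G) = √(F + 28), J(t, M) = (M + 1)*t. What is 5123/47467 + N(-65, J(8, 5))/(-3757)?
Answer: 5123/47467 - I*√37/3757 ≈ 0.10793 - 0.001619*I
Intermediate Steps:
J(t, M) = t*(1 + M) (J(t, M) = (1 + M)*t = t*(1 + M))
N(F, G) = √(28 + F)
5123/47467 + N(-65, J(8, 5))/(-3757) = 5123/47467 + √(28 - 65)/(-3757) = 5123*(1/47467) + √(-37)*(-1/3757) = 5123/47467 + (I*√37)*(-1/3757) = 5123/47467 - I*√37/3757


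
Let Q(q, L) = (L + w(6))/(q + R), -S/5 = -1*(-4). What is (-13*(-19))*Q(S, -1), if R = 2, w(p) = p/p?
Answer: 0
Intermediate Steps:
S = -20 (S = -(-5)*(-4) = -5*4 = -20)
w(p) = 1
Q(q, L) = (1 + L)/(2 + q) (Q(q, L) = (L + 1)/(q + 2) = (1 + L)/(2 + q))
(-13*(-19))*Q(S, -1) = (-13*(-19))*((1 - 1)/(2 - 20)) = 247*(0/(-18)) = 247*(-1/18*0) = 247*0 = 0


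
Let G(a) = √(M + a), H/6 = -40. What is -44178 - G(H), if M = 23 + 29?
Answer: -44178 - 2*I*√47 ≈ -44178.0 - 13.711*I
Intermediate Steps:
H = -240 (H = 6*(-40) = -240)
M = 52
G(a) = √(52 + a)
-44178 - G(H) = -44178 - √(52 - 240) = -44178 - √(-188) = -44178 - 2*I*√47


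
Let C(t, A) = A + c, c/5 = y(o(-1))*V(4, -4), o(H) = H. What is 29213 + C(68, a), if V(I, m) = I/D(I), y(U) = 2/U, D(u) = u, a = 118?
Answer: 29321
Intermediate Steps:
V(I, m) = 1 (V(I, m) = I/I = 1)
c = -10 (c = 5*((2/(-1))*1) = 5*((2*(-1))*1) = 5*(-2*1) = 5*(-2) = -10)
C(t, A) = -10 + A (C(t, A) = A - 10 = -10 + A)
29213 + C(68, a) = 29213 + (-10 + 118) = 29213 + 108 = 29321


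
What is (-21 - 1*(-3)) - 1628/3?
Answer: -1682/3 ≈ -560.67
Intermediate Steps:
(-21 - 1*(-3)) - 1628/3 = (-21 + 3) - 1628/3 = -18 - 37*44/3 = -18 - 1628/3 = -1682/3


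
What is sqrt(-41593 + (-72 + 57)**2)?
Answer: 2*I*sqrt(10342) ≈ 203.39*I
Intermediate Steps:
sqrt(-41593 + (-72 + 57)**2) = sqrt(-41593 + (-15)**2) = sqrt(-41593 + 225) = sqrt(-41368) = 2*I*sqrt(10342)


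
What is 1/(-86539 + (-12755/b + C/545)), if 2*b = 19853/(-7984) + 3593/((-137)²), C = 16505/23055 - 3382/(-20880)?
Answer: -6914444324902200/521517341361042969691 ≈ -1.3258e-5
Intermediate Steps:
C = 485743/553320 (C = 16505*(1/23055) - 3382*(-1/20880) = 3301/4611 + 1691/10440 = 485743/553320 ≈ 0.87787)
b = -343934445/299703392 (b = (19853/(-7984) + 3593/((-137)²))/2 = (19853*(-1/7984) + 3593/18769)/2 = (-19853/7984 + 3593*(1/18769))/2 = (-19853/7984 + 3593/18769)/2 = (½)*(-343934445/149851696) = -343934445/299703392 ≈ -1.1476)
1/(-86539 + (-12755/b + C/545)) = 1/(-86539 + (-12755/(-343934445/299703392) + (485743/553320)/545)) = 1/(-86539 + (-12755*(-299703392/343934445) + (485743/553320)*(1/545))) = 1/(-86539 + (764543352992/68786889 + 485743/301559400)) = 1/(-86539 + 76851756071668516109/6914444324902200) = 1/(-521517341361042969691/6914444324902200) = -6914444324902200/521517341361042969691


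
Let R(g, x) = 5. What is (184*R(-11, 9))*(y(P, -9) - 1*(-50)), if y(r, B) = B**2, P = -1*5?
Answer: 120520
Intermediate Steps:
P = -5
(184*R(-11, 9))*(y(P, -9) - 1*(-50)) = (184*5)*((-9)**2 - 1*(-50)) = 920*(81 + 50) = 920*131 = 120520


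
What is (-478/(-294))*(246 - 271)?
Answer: -5975/147 ≈ -40.646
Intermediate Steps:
(-478/(-294))*(246 - 271) = -478*(-1/294)*(-25) = (239/147)*(-25) = -5975/147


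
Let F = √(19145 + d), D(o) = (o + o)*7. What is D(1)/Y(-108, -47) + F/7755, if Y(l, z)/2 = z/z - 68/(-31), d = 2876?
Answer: 217/99 + 19*√61/7755 ≈ 2.2111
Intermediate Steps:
D(o) = 14*o (D(o) = (2*o)*7 = 14*o)
Y(l, z) = 198/31 (Y(l, z) = 2*(z/z - 68/(-31)) = 2*(1 - 68*(-1/31)) = 2*(1 + 68/31) = 2*(99/31) = 198/31)
F = 19*√61 (F = √(19145 + 2876) = √22021 = 19*√61 ≈ 148.39)
D(1)/Y(-108, -47) + F/7755 = (14*1)/(198/31) + (19*√61)/7755 = 14*(31/198) + (19*√61)*(1/7755) = 217/99 + 19*√61/7755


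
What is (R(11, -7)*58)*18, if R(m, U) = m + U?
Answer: 4176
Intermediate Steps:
R(m, U) = U + m
(R(11, -7)*58)*18 = ((-7 + 11)*58)*18 = (4*58)*18 = 232*18 = 4176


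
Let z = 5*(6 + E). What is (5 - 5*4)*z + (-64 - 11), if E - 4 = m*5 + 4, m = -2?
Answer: -375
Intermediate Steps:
E = -2 (E = 4 + (-2*5 + 4) = 4 + (-10 + 4) = 4 - 6 = -2)
z = 20 (z = 5*(6 - 2) = 5*4 = 20)
(5 - 5*4)*z + (-64 - 11) = (5 - 5*4)*20 + (-64 - 11) = (5 - 20)*20 - 75 = -15*20 - 75 = -300 - 75 = -375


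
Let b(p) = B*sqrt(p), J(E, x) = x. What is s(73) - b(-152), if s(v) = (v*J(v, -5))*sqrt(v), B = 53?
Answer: -365*sqrt(73) - 106*I*sqrt(38) ≈ -3118.6 - 653.43*I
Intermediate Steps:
s(v) = -5*v**(3/2) (s(v) = (v*(-5))*sqrt(v) = (-5*v)*sqrt(v) = -5*v**(3/2))
b(p) = 53*sqrt(p)
s(73) - b(-152) = -365*sqrt(73) - 53*sqrt(-152) = -365*sqrt(73) - 53*2*I*sqrt(38) = -365*sqrt(73) - 106*I*sqrt(38)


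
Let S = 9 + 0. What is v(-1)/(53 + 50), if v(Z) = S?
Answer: 9/103 ≈ 0.087379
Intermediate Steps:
S = 9
v(Z) = 9
v(-1)/(53 + 50) = 9/(53 + 50) = 9/103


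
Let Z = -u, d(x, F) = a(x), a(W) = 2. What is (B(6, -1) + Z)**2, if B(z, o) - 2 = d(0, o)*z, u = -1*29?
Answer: 1849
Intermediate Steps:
d(x, F) = 2
u = -29
Z = 29 (Z = -1*(-29) = 29)
B(z, o) = 2 + 2*z
(B(6, -1) + Z)**2 = ((2 + 2*6) + 29)**2 = ((2 + 12) + 29)**2 = (14 + 29)**2 = 43**2 = 1849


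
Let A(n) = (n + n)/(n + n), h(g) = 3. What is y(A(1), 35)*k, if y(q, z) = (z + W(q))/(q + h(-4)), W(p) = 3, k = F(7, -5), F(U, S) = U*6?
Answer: 399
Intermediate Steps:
F(U, S) = 6*U
k = 42 (k = 6*7 = 42)
A(n) = 1 (A(n) = (2*n)/((2*n)) = (2*n)*(1/(2*n)) = 1)
y(q, z) = (3 + z)/(3 + q) (y(q, z) = (z + 3)/(q + 3) = (3 + z)/(3 + q))
y(A(1), 35)*k = ((3 + 35)/(3 + 1))*42 = (38/4)*42 = ((¼)*38)*42 = (19/2)*42 = 399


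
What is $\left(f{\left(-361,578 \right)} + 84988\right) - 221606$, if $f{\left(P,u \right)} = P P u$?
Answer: $75188920$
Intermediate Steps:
$f{\left(P,u \right)} = u P^{2}$ ($f{\left(P,u \right)} = P^{2} u = u P^{2}$)
$\left(f{\left(-361,578 \right)} + 84988\right) - 221606 = \left(578 \left(-361\right)^{2} + 84988\right) - 221606 = \left(578 \cdot 130321 + 84988\right) - 221606 = \left(75325538 + 84988\right) - 221606 = 75410526 - 221606 = 75188920$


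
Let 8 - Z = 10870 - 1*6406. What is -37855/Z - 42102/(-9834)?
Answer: 93312097/7303384 ≈ 12.777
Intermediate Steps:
Z = -4456 (Z = 8 - (10870 - 1*6406) = 8 - (10870 - 6406) = 8 - 1*4464 = 8 - 4464 = -4456)
-37855/Z - 42102/(-9834) = -37855/(-4456) - 42102/(-9834) = -37855*(-1/4456) - 42102*(-1/9834) = 37855/4456 + 7017/1639 = 93312097/7303384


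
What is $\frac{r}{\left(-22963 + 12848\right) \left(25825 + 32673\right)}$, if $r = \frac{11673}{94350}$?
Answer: $- \frac{3891}{18609193641500} \approx -2.0909 \cdot 10^{-10}$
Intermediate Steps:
$r = \frac{3891}{31450}$ ($r = 11673 \cdot \frac{1}{94350} = \frac{3891}{31450} \approx 0.12372$)
$\frac{r}{\left(-22963 + 12848\right) \left(25825 + 32673\right)} = \frac{3891}{31450 \left(-22963 + 12848\right) \left(25825 + 32673\right)} = \frac{3891}{31450 \left(\left(-10115\right) 58498\right)} = \frac{3891}{31450 \left(-591707270\right)} = \frac{3891}{31450} \left(- \frac{1}{591707270}\right) = - \frac{3891}{18609193641500}$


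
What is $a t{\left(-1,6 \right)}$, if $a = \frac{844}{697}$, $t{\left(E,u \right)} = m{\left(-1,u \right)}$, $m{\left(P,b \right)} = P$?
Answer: $- \frac{844}{697} \approx -1.2109$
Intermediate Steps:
$t{\left(E,u \right)} = -1$
$a = \frac{844}{697}$ ($a = 844 \cdot \frac{1}{697} = \frac{844}{697} \approx 1.2109$)
$a t{\left(-1,6 \right)} = \frac{844}{697} \left(-1\right) = - \frac{844}{697}$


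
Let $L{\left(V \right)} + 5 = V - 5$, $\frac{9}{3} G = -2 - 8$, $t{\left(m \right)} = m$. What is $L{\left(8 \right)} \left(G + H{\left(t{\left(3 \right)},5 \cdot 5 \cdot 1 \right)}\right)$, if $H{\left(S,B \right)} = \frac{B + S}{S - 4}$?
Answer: $\frac{188}{3} \approx 62.667$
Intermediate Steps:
$H{\left(S,B \right)} = \frac{B + S}{-4 + S}$
$G = - \frac{10}{3}$ ($G = \frac{-2 - 8}{3} = \frac{1}{3} \left(-10\right) = - \frac{10}{3} \approx -3.3333$)
$L{\left(V \right)} = -10 + V$ ($L{\left(V \right)} = -5 + \left(V - 5\right) = -5 + \left(-5 + V\right) = -10 + V$)
$L{\left(8 \right)} \left(G + H{\left(t{\left(3 \right)},5 \cdot 5 \cdot 1 \right)}\right) = \left(-10 + 8\right) \left(- \frac{10}{3} + \frac{5 \cdot 5 \cdot 1 + 3}{-4 + 3}\right) = - 2 \left(- \frac{10}{3} + \frac{25 \cdot 1 + 3}{-1}\right) = - 2 \left(- \frac{10}{3} - \left(25 + 3\right)\right) = - 2 \left(- \frac{10}{3} - 28\right) = \left(-2\right) \left(- \frac{94}{3}\right) = \frac{188}{3}$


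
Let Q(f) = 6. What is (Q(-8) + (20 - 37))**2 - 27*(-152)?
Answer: 4225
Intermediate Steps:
(Q(-8) + (20 - 37))**2 - 27*(-152) = (6 + (20 - 37))**2 - 27*(-152) = (6 - 17)**2 - 1*(-4104) = (-11)**2 + 4104 = 121 + 4104 = 4225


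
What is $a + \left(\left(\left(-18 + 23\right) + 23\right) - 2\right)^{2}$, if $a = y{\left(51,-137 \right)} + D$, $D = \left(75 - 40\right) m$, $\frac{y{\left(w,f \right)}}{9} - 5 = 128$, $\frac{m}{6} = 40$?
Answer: $10273$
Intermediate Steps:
$m = 240$ ($m = 6 \cdot 40 = 240$)
$y{\left(w,f \right)} = 1197$ ($y{\left(w,f \right)} = 45 + 9 \cdot 128 = 45 + 1152 = 1197$)
$D = 8400$ ($D = \left(75 - 40\right) 240 = 35 \cdot 240 = 8400$)
$a = 9597$ ($a = 1197 + 8400 = 9597$)
$a + \left(\left(\left(-18 + 23\right) + 23\right) - 2\right)^{2} = 9597 + \left(\left(\left(-18 + 23\right) + 23\right) - 2\right)^{2} = 9597 + \left(\left(5 + 23\right) - 2\right)^{2} = 9597 + \left(28 - 2\right)^{2} = 9597 + 26^{2} = 9597 + 676 = 10273$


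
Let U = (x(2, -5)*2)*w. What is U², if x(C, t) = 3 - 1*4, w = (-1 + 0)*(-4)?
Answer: 64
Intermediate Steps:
w = 4 (w = -1*(-4) = 4)
x(C, t) = -1 (x(C, t) = 3 - 4 = -1)
U = -8 (U = -1*2*4 = -2*4 = -8)
U² = (-8)² = 64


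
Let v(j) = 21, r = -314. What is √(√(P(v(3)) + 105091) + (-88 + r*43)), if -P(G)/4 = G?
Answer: √(-13590 + 7*√2143) ≈ 115.18*I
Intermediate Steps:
P(G) = -4*G
√(√(P(v(3)) + 105091) + (-88 + r*43)) = √(√(-4*21 + 105091) + (-88 - 314*43)) = √(√(-84 + 105091) + (-88 - 13502)) = √(√105007 - 13590) = √(7*√2143 - 13590) = √(-13590 + 7*√2143)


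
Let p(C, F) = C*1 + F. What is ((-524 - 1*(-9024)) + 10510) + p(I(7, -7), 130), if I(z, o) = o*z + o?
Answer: 19084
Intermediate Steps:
I(z, o) = o + o*z
p(C, F) = C + F
((-524 - 1*(-9024)) + 10510) + p(I(7, -7), 130) = ((-524 - 1*(-9024)) + 10510) + (-7*(1 + 7) + 130) = ((-524 + 9024) + 10510) + (-7*8 + 130) = (8500 + 10510) + (-56 + 130) = 19010 + 74 = 19084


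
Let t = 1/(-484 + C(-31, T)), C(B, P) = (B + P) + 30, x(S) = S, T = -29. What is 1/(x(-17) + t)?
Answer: -514/8739 ≈ -0.058817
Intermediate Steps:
C(B, P) = 30 + B + P
t = -1/514 (t = 1/(-484 + (30 - 31 - 29)) = 1/(-484 - 30) = 1/(-514) = -1/514 ≈ -0.0019455)
1/(x(-17) + t) = 1/(-17 - 1/514) = 1/(-8739/514) = -514/8739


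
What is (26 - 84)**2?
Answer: 3364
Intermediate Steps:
(26 - 84)**2 = (-58)**2 = 3364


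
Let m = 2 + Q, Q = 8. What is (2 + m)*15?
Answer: 180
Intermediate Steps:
m = 10 (m = 2 + 8 = 10)
(2 + m)*15 = (2 + 10)*15 = 12*15 = 180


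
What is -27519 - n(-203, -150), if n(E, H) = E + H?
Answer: -27166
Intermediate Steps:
-27519 - n(-203, -150) = -27519 - (-203 - 150) = -27519 - 1*(-353) = -27519 + 353 = -27166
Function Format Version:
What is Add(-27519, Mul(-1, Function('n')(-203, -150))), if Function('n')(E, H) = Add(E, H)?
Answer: -27166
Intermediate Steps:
Add(-27519, Mul(-1, Function('n')(-203, -150))) = Add(-27519, Mul(-1, Add(-203, -150))) = Add(-27519, Mul(-1, -353)) = Add(-27519, 353) = -27166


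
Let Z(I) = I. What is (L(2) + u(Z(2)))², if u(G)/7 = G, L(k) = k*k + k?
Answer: 400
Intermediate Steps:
L(k) = k + k² (L(k) = k² + k = k + k²)
u(G) = 7*G
(L(2) + u(Z(2)))² = (2*(1 + 2) + 7*2)² = (2*3 + 14)² = (6 + 14)² = 20² = 400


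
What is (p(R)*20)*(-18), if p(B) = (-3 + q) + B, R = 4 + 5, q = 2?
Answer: -2880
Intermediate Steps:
R = 9
p(B) = -1 + B (p(B) = (-3 + 2) + B = -1 + B)
(p(R)*20)*(-18) = ((-1 + 9)*20)*(-18) = (8*20)*(-18) = 160*(-18) = -2880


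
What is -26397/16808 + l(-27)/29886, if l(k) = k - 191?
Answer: -396282443/251161944 ≈ -1.5778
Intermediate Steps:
l(k) = -191 + k
-26397/16808 + l(-27)/29886 = -26397/16808 + (-191 - 27)/29886 = -26397*1/16808 - 218*1/29886 = -26397/16808 - 109/14943 = -396282443/251161944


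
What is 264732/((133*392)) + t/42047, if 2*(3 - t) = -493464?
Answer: 315723189/28844242 ≈ 10.946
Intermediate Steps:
t = 246735 (t = 3 - ½*(-493464) = 3 + 246732 = 246735)
264732/((133*392)) + t/42047 = 264732/((133*392)) + 246735/42047 = 264732/52136 + 246735*(1/42047) = 264732*(1/52136) + 246735/42047 = 66183/13034 + 246735/42047 = 315723189/28844242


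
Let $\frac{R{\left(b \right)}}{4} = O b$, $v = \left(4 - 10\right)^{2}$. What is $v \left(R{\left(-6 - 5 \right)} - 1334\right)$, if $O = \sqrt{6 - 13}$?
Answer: $-48024 - 1584 i \sqrt{7} \approx -48024.0 - 4190.9 i$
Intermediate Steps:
$O = i \sqrt{7}$ ($O = \sqrt{-7} = i \sqrt{7} \approx 2.6458 i$)
$v = 36$ ($v = \left(-6\right)^{2} = 36$)
$R{\left(b \right)} = 4 i b \sqrt{7}$ ($R{\left(b \right)} = 4 i \sqrt{7} b = 4 i b \sqrt{7}$)
$v \left(R{\left(-6 - 5 \right)} - 1334\right) = 36 \left(4 i \left(-6 - 5\right) \sqrt{7} - 1334\right) = 36 \left(4 i \left(-11\right) \sqrt{7} - 1334\right) = 36 \left(- 44 i \sqrt{7} - 1334\right) = 36 \left(-1334 - 44 i \sqrt{7}\right) = -48024 - 1584 i \sqrt{7}$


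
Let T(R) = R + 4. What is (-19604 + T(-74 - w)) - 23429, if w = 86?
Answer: -43189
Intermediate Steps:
T(R) = 4 + R
(-19604 + T(-74 - w)) - 23429 = (-19604 + (4 + (-74 - 1*86))) - 23429 = (-19604 + (4 + (-74 - 86))) - 23429 = (-19604 + (4 - 160)) - 23429 = (-19604 - 156) - 23429 = -19760 - 23429 = -43189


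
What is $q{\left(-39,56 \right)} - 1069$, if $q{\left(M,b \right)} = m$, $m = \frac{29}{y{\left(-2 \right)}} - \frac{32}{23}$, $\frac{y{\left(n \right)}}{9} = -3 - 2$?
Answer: $- \frac{1108522}{1035} \approx -1071.0$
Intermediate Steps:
$y{\left(n \right)} = -45$ ($y{\left(n \right)} = 9 \left(-3 - 2\right) = 9 \left(-5\right) = -45$)
$m = - \frac{2107}{1035}$ ($m = \frac{29}{-45} - \frac{32}{23} = 29 \left(- \frac{1}{45}\right) - \frac{32}{23} = - \frac{29}{45} - \frac{32}{23} = - \frac{2107}{1035} \approx -2.0357$)
$q{\left(M,b \right)} = - \frac{2107}{1035}$
$q{\left(-39,56 \right)} - 1069 = - \frac{2107}{1035} - 1069 = - \frac{1108522}{1035}$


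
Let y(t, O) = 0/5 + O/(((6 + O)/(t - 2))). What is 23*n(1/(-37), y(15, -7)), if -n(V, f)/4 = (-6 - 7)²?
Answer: -15548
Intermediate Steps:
y(t, O) = O*(-2 + t)/(6 + O) (y(t, O) = 0*(⅕) + O/(((6 + O)/(-2 + t))) = 0 + O/(((6 + O)/(-2 + t))) = 0 + O*((-2 + t)/(6 + O)) = 0 + O*(-2 + t)/(6 + O) = O*(-2 + t)/(6 + O))
n(V, f) = -676 (n(V, f) = -4*(-6 - 7)² = -4*(-13)² = -4*169 = -676)
23*n(1/(-37), y(15, -7)) = 23*(-676) = -15548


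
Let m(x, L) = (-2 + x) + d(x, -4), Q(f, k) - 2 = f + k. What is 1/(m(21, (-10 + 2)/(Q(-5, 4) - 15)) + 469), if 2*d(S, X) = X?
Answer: 1/486 ≈ 0.0020576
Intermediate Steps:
Q(f, k) = 2 + f + k (Q(f, k) = 2 + (f + k) = 2 + f + k)
d(S, X) = X/2
m(x, L) = -4 + x (m(x, L) = (-2 + x) + (1/2)*(-4) = (-2 + x) - 2 = -4 + x)
1/(m(21, (-10 + 2)/(Q(-5, 4) - 15)) + 469) = 1/((-4 + 21) + 469) = 1/(17 + 469) = 1/486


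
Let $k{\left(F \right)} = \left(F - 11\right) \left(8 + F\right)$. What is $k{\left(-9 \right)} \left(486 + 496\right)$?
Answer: $19640$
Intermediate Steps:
$k{\left(F \right)} = \left(-11 + F\right) \left(8 + F\right)$
$k{\left(-9 \right)} \left(486 + 496\right) = \left(-88 + \left(-9\right)^{2} - -27\right) \left(486 + 496\right) = \left(-88 + 81 + 27\right) 982 = 20 \cdot 982 = 19640$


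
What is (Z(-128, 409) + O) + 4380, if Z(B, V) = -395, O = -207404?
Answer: -203419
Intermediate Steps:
(Z(-128, 409) + O) + 4380 = (-395 - 207404) + 4380 = -207799 + 4380 = -203419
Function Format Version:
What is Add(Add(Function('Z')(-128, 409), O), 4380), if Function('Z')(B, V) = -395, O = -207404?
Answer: -203419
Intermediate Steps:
Add(Add(Function('Z')(-128, 409), O), 4380) = Add(Add(-395, -207404), 4380) = Add(-207799, 4380) = -203419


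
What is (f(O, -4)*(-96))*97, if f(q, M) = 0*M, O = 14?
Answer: 0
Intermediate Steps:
f(q, M) = 0
(f(O, -4)*(-96))*97 = (0*(-96))*97 = 0*97 = 0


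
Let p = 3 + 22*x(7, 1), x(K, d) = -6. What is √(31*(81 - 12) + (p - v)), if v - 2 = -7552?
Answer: 2*√2390 ≈ 97.775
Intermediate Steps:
v = -7550 (v = 2 - 7552 = -7550)
p = -129 (p = 3 + 22*(-6) = 3 - 132 = -129)
√(31*(81 - 12) + (p - v)) = √(31*(81 - 12) + (-129 - 1*(-7550))) = √(31*69 + (-129 + 7550)) = √(2139 + 7421) = √9560 = 2*√2390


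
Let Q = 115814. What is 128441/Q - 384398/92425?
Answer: -32647510547/10704108950 ≈ -3.0500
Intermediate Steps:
128441/Q - 384398/92425 = 128441/115814 - 384398/92425 = -32647510547/10704108950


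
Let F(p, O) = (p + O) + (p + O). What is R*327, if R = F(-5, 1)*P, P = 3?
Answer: -7848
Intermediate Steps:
F(p, O) = 2*O + 2*p (F(p, O) = (O + p) + (O + p) = 2*O + 2*p)
R = -24 (R = (2*1 + 2*(-5))*3 = (2 - 10)*3 = -8*3 = -24)
R*327 = -24*327 = -7848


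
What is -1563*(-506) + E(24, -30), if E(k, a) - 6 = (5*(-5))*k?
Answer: 790284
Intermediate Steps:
E(k, a) = 6 - 25*k (E(k, a) = 6 + (5*(-5))*k = 6 - 25*k)
-1563*(-506) + E(24, -30) = -1563*(-506) + (6 - 25*24) = 790878 + (6 - 600) = 790878 - 594 = 790284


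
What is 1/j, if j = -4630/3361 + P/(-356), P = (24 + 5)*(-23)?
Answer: 1196516/593507 ≈ 2.0160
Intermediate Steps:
P = -667 (P = 29*(-23) = -667)
j = 593507/1196516 (j = -4630/3361 - 667/(-356) = -4630*1/3361 - 667*(-1/356) = -4630/3361 + 667/356 = 593507/1196516 ≈ 0.49603)
1/j = 1/(593507/1196516) = 1196516/593507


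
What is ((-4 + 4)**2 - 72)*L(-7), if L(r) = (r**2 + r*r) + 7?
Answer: -7560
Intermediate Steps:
L(r) = 7 + 2*r**2 (L(r) = (r**2 + r**2) + 7 = 2*r**2 + 7 = 7 + 2*r**2)
((-4 + 4)**2 - 72)*L(-7) = ((-4 + 4)**2 - 72)*(7 + 2*(-7)**2) = (0**2 - 72)*(7 + 2*49) = (0 - 72)*(7 + 98) = -72*105 = -7560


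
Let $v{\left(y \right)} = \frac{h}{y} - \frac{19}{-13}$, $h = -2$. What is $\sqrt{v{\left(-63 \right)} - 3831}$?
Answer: $\frac{i \sqrt{285409306}}{273} \approx 61.883 i$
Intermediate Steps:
$v{\left(y \right)} = \frac{19}{13} - \frac{2}{y}$ ($v{\left(y \right)} = - \frac{2}{y} - \frac{19}{-13} = - \frac{2}{y} - - \frac{19}{13} = - \frac{2}{y} + \frac{19}{13} = \frac{19}{13} - \frac{2}{y}$)
$\sqrt{v{\left(-63 \right)} - 3831} = \sqrt{\left(\frac{19}{13} - \frac{2}{-63}\right) - 3831} = \sqrt{\left(\frac{19}{13} - - \frac{2}{63}\right) - 3831} = \sqrt{\left(\frac{19}{13} + \frac{2}{63}\right) - 3831} = \sqrt{\frac{1223}{819} - 3831} = \sqrt{- \frac{3136366}{819}} = \frac{i \sqrt{285409306}}{273}$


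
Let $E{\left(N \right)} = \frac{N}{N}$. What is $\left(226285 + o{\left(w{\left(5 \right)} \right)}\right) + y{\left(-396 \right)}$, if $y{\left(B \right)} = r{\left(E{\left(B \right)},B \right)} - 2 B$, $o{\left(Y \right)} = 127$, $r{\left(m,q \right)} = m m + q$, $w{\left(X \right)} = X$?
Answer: $226809$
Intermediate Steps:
$E{\left(N \right)} = 1$
$r{\left(m,q \right)} = q + m^{2}$ ($r{\left(m,q \right)} = m^{2} + q = q + m^{2}$)
$y{\left(B \right)} = 1 - B$ ($y{\left(B \right)} = \left(B + 1^{2}\right) - 2 B = \left(B + 1\right) - 2 B = \left(1 + B\right) - 2 B = 1 - B$)
$\left(226285 + o{\left(w{\left(5 \right)} \right)}\right) + y{\left(-396 \right)} = \left(226285 + 127\right) + \left(1 - -396\right) = 226412 + \left(1 + 396\right) = 226412 + 397 = 226809$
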